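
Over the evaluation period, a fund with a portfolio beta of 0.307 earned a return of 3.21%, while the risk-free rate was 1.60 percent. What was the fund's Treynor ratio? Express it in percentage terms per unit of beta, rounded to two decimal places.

5.24%

Treynor = (R_P − R_f) / β_P = (3.21% − 1.60%) / 0.3070 = 1.61% / 0.3070 = 5.24%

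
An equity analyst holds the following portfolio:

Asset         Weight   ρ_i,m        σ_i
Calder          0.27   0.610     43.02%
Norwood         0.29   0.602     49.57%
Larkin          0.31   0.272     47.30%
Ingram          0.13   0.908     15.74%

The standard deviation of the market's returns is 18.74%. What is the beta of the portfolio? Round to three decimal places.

1.152

β_Calder = 0.610 × 43.02% / 18.74% = 1.4003
β_Norwood = 0.602 × 49.57% / 18.74% = 1.5924
β_Larkin = 0.272 × 47.30% / 18.74% = 0.6865
β_Ingram = 0.908 × 15.74% / 18.74% = 0.7626
β_P = Σ w_i β_i = 0.27×1.4003 + 0.29×1.5924 + 0.31×0.6865 + 0.13×0.7626 = 1.1518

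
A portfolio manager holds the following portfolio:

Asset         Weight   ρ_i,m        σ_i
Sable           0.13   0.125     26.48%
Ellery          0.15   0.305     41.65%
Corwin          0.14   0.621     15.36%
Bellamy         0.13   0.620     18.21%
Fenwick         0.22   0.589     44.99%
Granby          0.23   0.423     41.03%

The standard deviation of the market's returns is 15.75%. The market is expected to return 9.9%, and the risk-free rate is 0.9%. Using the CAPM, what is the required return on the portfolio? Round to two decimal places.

β_Sable = 0.125 × 26.48% / 15.75% = 0.2102
β_Ellery = 0.305 × 41.65% / 15.75% = 0.8066
β_Corwin = 0.621 × 15.36% / 15.75% = 0.6056
β_Bellamy = 0.620 × 18.21% / 15.75% = 0.7168
β_Fenwick = 0.589 × 44.99% / 15.75% = 1.6825
β_Granby = 0.423 × 41.03% / 15.75% = 1.1019
β_P = Σ w_i β_i = 0.13×0.2102 + 0.15×0.8066 + 0.14×0.6056 + 0.13×0.7168 + 0.22×1.6825 + 0.23×1.1019 = 0.9499
MRP = 9.9% − 0.9% = 9.00%
E(R_P) = R_f + β_P × MRP = 0.9% + 0.9499 × 9.0% = 9.45%

9.45%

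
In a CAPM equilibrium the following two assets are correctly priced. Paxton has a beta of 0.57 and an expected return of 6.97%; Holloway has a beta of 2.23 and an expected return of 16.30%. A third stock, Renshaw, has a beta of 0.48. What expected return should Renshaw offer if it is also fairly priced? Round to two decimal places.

6.46%

MRP (SML slope) = (16.30% − 6.97%) / (2.23 − 0.57) = 9.33% / 1.66 = 5.6205%
R_f (intercept) = 6.97% − 0.57 × 5.6205% = 3.7663%
E(R_Renshaw) = R_f + β × MRP = 3.7663% + 0.48 × 5.6205% = 6.46%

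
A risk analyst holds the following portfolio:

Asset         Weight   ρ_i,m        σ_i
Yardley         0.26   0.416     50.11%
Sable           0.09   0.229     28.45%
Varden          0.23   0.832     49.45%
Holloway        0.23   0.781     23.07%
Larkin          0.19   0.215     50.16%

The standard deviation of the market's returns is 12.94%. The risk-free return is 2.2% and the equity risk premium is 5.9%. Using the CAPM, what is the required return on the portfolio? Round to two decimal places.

β_Yardley = 0.416 × 50.11% / 12.94% = 1.6110
β_Sable = 0.229 × 28.45% / 12.94% = 0.5035
β_Varden = 0.832 × 49.45% / 12.94% = 3.1795
β_Holloway = 0.781 × 23.07% / 12.94% = 1.3924
β_Larkin = 0.215 × 50.16% / 12.94% = 0.8334
β_P = Σ w_i β_i = 0.26×1.6110 + 0.09×0.5035 + 0.23×3.1795 + 0.23×1.3924 + 0.19×0.8334 = 1.6741
E(R_P) = R_f + β_P × MRP = 2.2% + 1.6741 × 5.9% = 12.08%

12.08%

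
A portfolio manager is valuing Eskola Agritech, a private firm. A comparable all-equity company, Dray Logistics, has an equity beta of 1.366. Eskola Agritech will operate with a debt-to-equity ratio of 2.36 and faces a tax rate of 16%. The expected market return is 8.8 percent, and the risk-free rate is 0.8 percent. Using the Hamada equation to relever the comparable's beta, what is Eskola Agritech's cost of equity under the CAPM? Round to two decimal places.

β_L = β_U × [1 + (1 − t)(D/E)] = 1.366 × [1 + (1 − 0.16) × 2.36]
    = 1.366 × [1 + 0.84 × 2.36] = 1.366 × 2.9824 = 4.0740
MRP = 8.8% − 0.8% = 8.00%
E(R) = R_f + β_L × MRP = 0.8% + 4.0740 × 8.0% = 33.39%

33.39%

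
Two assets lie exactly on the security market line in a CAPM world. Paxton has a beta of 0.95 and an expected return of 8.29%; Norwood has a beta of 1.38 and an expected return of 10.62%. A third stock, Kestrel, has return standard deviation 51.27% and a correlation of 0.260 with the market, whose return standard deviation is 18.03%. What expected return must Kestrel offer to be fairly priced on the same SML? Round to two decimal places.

7.15%

MRP = (10.62% − 8.29%) / (1.38 − 0.95) = 5.4186%
R_f = 8.29% − 0.95 × 5.4186% = 3.1423%
β_Kestrel = ρ·σ_i/σ_m = 0.260 × 51.27 / 18.03 = 0.7393
E(R_Kestrel) = R_f + β × MRP = 3.1423% + 0.7393 × 5.4186% = 7.15%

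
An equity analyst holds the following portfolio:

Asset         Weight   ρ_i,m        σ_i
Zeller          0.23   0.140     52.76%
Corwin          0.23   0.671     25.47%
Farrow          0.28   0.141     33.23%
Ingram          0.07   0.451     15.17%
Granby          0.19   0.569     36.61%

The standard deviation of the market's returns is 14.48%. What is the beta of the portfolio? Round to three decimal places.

0.786

β_Zeller = 0.140 × 52.76% / 14.48% = 0.5101
β_Corwin = 0.671 × 25.47% / 14.48% = 1.1803
β_Farrow = 0.141 × 33.23% / 14.48% = 0.3236
β_Ingram = 0.451 × 15.17% / 14.48% = 0.4725
β_Granby = 0.569 × 36.61% / 14.48% = 1.4386
β_P = Σ w_i β_i = 0.23×0.5101 + 0.23×1.1803 + 0.28×0.3236 + 0.07×0.4725 + 0.19×1.4386 = 0.7858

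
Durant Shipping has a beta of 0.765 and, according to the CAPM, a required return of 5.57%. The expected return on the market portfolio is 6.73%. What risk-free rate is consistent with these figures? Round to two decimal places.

1.79%

E(R) = R_f + β(E(R_m) − R_f) = R_f(1 − β) + β·E(R_m)
5.57% = R_f × (1 − 0.765) + 0.765 × 6.73%
5.57% = R_f × 0.235 + 5.14845%
R_f = (5.57% − 5.14845%) / 0.235 = 1.79%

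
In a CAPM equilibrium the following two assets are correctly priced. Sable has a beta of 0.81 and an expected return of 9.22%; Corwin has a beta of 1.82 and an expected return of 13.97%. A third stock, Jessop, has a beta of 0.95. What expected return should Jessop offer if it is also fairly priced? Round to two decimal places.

9.88%

MRP (SML slope) = (13.97% − 9.22%) / (1.82 − 0.81) = 4.75% / 1.01 = 4.7030%
R_f (intercept) = 9.22% − 0.81 × 4.7030% = 5.4106%
E(R_Jessop) = R_f + β × MRP = 5.4106% + 0.95 × 4.7030% = 9.88%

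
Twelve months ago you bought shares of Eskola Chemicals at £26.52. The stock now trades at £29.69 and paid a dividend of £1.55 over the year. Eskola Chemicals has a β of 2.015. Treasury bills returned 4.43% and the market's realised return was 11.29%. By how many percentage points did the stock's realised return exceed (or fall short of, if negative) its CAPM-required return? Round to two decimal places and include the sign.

-0.46%

Realised HPR = (P1 + D1 − P0) / P0 = (29.69 + 1.55 − 26.52) / 26.52 = 4.72 / 26.52 = 17.7979%
MRP = 11.29% − 4.43% = 6.86%
CAPM required = R_f + β·MRP = 4.43% + 2.015 × 6.86% = 18.25290%
α = realised − required = 17.7979% − 18.25290% = -0.46%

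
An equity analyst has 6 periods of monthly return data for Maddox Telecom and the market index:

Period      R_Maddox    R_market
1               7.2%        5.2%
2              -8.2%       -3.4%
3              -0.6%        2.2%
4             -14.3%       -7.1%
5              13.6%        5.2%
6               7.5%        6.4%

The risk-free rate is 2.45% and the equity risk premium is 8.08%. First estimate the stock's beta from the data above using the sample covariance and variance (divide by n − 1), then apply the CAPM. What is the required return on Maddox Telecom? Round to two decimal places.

Mean R_i = (7.2 − 8.2 − 0.6 − 14.3 + 13.6 + 7.5) / 6 = 0.8667%
Mean R_m = (5.2 − 3.4 + 2.2 − 7.1 + 5.2 + 6.4) / 6 = 1.4167%
Σ(R_i − R̄_i)(R_m − R̄_m) = 276.8833  ⇒  Cov = 276.8833 / 5 = 55.3767
Σ(R_m − R̄_m)² = 149.8083  ⇒  Var(R_m) = 149.8083 / 5 = 29.9617
β = Cov / Var(R_m) = 55.3767 / 29.9617 = 1.8482
E(R) = R_f + β × MRP = 2.45% + 1.8482 × 8.08% = 17.38%

17.38%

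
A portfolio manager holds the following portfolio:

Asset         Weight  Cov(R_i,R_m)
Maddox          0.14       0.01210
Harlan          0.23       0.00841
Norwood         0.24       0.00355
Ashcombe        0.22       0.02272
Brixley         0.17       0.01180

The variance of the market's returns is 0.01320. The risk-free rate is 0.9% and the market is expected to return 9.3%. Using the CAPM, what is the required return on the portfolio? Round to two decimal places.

8.21%

β_Maddox = 0.01210 / 0.01320 = 0.9167
β_Harlan = 0.00841 / 0.01320 = 0.6371
β_Norwood = 0.00355 / 0.01320 = 0.2689
β_Ashcombe = 0.02272 / 0.01320 = 1.7212
β_Brixley = 0.01180 / 0.01320 = 0.8939
β_P = Σ w_i β_i = 0.14×0.9167 + 0.23×0.6371 + 0.24×0.2689 + 0.22×1.7212 + 0.17×0.8939 = 0.8700
MRP = 9.3% − 0.9% = 8.40%
E(R_P) = R_f + β_P × MRP = 0.9% + 0.8700 × 8.4% = 8.21%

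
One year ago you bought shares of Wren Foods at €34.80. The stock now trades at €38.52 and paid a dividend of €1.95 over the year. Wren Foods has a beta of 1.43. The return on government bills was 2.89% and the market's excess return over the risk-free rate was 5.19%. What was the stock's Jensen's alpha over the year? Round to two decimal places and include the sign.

+5.98%

Realised HPR = (P1 + D1 − P0) / P0 = (38.52 + 1.95 − 34.80) / 34.80 = 5.67 / 34.80 = 16.2931%
CAPM required = R_f + β·MRP = 2.89% + 1.43 × 5.19% = 10.3117%
α = realised − required = 16.2931% − 10.3117% = +5.98%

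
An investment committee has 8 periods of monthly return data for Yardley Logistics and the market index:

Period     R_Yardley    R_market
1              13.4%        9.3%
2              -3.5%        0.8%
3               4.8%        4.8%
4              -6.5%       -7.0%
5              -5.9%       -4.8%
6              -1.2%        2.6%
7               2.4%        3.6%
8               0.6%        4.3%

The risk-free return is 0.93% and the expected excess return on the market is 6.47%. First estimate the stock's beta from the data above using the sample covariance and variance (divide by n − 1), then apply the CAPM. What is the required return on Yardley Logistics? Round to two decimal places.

Mean R_i = (13.4 − 3.5 + 4.8 − 6.5 − 5.9 − 1.2 + 2.4 + 0.6) / 8 = 0.5125%
Mean R_m = (9.3 + 0.8 + 4.8 − 7.0 − 4.8 + 2.6 + 3.6 + 4.3) / 8 = 1.7000%
Σ(R_i − R̄_i)(R_m − R̄_m) = 219.8100  ⇒  Cov = 219.8100 / 7 = 31.4014
Σ(R_m − R̄_m)² = 197.3000  ⇒  Var(R_m) = 197.3000 / 7 = 28.1857
β = Cov / Var(R_m) = 31.4014 / 28.1857 = 1.1141
E(R) = R_f + β × MRP = 0.93% + 1.1141 × 6.47% = 8.14%

8.14%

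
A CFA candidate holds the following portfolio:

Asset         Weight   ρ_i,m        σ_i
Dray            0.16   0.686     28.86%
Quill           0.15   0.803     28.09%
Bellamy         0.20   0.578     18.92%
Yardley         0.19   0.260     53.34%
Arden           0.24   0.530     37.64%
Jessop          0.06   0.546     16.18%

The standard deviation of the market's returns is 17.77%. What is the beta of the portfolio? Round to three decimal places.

0.939

β_Dray = 0.686 × 28.86% / 17.77% = 1.1141
β_Quill = 0.803 × 28.09% / 17.77% = 1.2693
β_Bellamy = 0.578 × 18.92% / 17.77% = 0.6154
β_Yardley = 0.260 × 53.34% / 17.77% = 0.7804
β_Arden = 0.530 × 37.64% / 17.77% = 1.1226
β_Jessop = 0.546 × 16.18% / 17.77% = 0.4971
β_P = Σ w_i β_i = 0.16×1.1141 + 0.15×1.2693 + 0.20×0.6154 + 0.19×0.7804 + 0.24×1.1226 + 0.06×0.4971 = 0.9393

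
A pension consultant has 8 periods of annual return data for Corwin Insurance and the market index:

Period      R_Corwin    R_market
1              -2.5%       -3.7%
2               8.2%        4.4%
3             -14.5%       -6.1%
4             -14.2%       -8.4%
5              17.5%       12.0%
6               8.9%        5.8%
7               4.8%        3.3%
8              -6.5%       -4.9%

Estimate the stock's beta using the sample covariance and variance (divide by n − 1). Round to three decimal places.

Mean R_i = (-2.5 + 8.2 − 14.5 − 14.2 + 17.5 + 8.9 + 4.8 − 6.5) / 8 = 0.2125%
Mean R_m = (-3.7 + 4.4 − 6.1 − 8.4 + 12.0 + 5.8 + 3.3 − 4.9) / 8 = 0.3000%
Σ(R_i − R̄_i)(R_m − R̄_m) = 561.8600  ⇒  Cov = 561.8600 / 7 = 80.2657
Σ(R_m − R̄_m)² = 352.6400  ⇒  Var(R_m) = 352.6400 / 7 = 50.3771
β = Cov / Var(R_m) = 80.2657 / 50.3771 = 1.5933

1.593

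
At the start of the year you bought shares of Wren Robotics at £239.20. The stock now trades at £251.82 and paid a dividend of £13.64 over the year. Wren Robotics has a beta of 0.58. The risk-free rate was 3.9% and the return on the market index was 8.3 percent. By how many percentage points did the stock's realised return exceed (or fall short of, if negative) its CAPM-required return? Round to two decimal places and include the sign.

+4.53%

Realised HPR = (P1 + D1 − P0) / P0 = (251.82 + 13.64 − 239.20) / 239.20 = 26.26 / 239.20 = 10.9783%
MRP = 8.3% − 3.9% = 4.40%
CAPM required = R_f + β·MRP = 3.9% + 0.58 × 4.4% = 6.4520%
α = realised − required = 10.9783% − 6.4520% = +4.53%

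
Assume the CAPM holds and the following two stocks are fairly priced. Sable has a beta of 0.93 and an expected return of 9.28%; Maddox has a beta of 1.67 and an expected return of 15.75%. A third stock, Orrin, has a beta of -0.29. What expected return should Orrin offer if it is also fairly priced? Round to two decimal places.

MRP (SML slope) = (15.75% − 9.28%) / (1.67 − 0.93) = 6.47% / 0.74 = 8.7432%
R_f (intercept) = 9.28% − 0.93 × 8.7432% = 1.1488%
E(R_Orrin) = R_f + β × MRP = 1.1488% + -0.29 × 8.7432% = -1.39%

-1.39%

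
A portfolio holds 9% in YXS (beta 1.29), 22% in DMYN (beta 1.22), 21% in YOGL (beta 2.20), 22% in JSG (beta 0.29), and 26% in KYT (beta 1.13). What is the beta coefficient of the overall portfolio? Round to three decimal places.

β_P = Σ w_i β_i = 0.09×1.29 + 0.22×1.22 + 0.21×2.20 + 0.22×0.29 + 0.26×1.13 = 1.2041

1.204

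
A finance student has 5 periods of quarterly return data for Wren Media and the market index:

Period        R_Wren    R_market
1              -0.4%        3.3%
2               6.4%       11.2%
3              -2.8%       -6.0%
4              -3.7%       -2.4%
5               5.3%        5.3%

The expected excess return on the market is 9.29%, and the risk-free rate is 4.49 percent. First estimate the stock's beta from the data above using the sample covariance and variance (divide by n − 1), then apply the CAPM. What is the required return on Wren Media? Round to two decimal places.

10.33%

Mean R_i = (-0.4 + 6.4 − 2.8 − 3.7 + 5.3) / 5 = 0.9600%
Mean R_m = (3.3 + 11.2 − 6.0 − 2.4 + 5.3) / 5 = 2.2800%
Σ(R_i − R̄_i)(R_m − R̄_m) = 113.1860  ⇒  Cov = 113.1860 / 4 = 28.2965
Σ(R_m − R̄_m)² = 180.1880  ⇒  Var(R_m) = 180.1880 / 4 = 45.0470
β = Cov / Var(R_m) = 28.2965 / 45.0470 = 0.6282
E(R) = R_f + β × MRP = 4.49% + 0.6282 × 9.29% = 10.33%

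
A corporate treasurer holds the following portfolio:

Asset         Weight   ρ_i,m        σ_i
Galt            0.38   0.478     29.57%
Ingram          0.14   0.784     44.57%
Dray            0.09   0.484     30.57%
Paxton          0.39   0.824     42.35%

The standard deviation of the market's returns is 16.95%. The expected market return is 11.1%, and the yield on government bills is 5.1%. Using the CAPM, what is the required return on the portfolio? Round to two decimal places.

β_Galt = 0.478 × 29.57% / 16.95% = 0.8339
β_Ingram = 0.784 × 44.57% / 16.95% = 2.0615
β_Dray = 0.484 × 30.57% / 16.95% = 0.8729
β_Paxton = 0.824 × 42.35% / 16.95% = 2.0588
β_P = Σ w_i β_i = 0.38×0.8339 + 0.14×2.0615 + 0.09×0.8729 + 0.39×2.0588 = 1.4870
MRP = 11.1% − 5.1% = 6.00%
E(R_P) = R_f + β_P × MRP = 5.1% + 1.4870 × 6.0% = 14.02%

14.02%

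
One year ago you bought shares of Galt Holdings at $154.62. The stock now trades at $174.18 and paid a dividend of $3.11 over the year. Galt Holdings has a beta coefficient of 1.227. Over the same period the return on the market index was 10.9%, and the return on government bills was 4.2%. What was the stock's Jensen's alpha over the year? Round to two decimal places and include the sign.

Realised HPR = (P1 + D1 − P0) / P0 = (174.18 + 3.11 − 154.62) / 154.62 = 22.67 / 154.62 = 14.6618%
MRP = 10.9% − 4.2% = 6.70%
CAPM required = R_f + β·MRP = 4.2% + 1.227 × 6.7% = 12.4209%
α = realised − required = 14.6618% − 12.4209% = +2.24%

+2.24%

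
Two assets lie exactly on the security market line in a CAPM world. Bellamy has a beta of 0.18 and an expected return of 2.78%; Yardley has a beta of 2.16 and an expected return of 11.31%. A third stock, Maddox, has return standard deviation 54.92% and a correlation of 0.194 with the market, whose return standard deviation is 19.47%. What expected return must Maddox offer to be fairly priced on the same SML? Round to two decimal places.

4.36%

MRP = (11.31% − 2.78%) / (2.16 − 0.18) = 4.3081%
R_f = 2.78% − 0.18 × 4.3081% = 2.0045%
β_Maddox = ρ·σ_i/σ_m = 0.194 × 54.92 / 19.47 = 0.5472
E(R_Maddox) = R_f + β × MRP = 2.0045% + 0.5472 × 4.3081% = 4.36%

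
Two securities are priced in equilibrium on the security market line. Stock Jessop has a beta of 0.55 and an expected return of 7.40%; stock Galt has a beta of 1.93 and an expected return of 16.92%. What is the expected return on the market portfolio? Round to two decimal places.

Both satisfy E(R) = R_f + β·MRP, so the slope of the SML is
MRP = (16.92% − 7.40%) / (1.93 − 0.55) = 9.52% / 1.38 = 6.8986%
R_f = E(R_Jessop) − β_Jessop·MRP = 7.40% − 0.55 × 6.8986% = 3.6058%
E(R_m) = R_f + MRP = 3.6058% + 6.8986% = 10.50%

10.50%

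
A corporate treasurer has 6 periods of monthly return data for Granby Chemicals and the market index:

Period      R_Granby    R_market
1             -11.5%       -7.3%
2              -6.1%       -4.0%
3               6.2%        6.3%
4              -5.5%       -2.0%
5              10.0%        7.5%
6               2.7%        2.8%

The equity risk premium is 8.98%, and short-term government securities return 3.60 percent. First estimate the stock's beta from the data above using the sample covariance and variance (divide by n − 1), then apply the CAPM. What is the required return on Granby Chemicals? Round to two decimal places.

Mean R_i = (-11.5 − 6.1 + 6.2 − 5.5 + 10.0 + 2.7) / 6 = -0.7000%
Mean R_m = (-7.3 − 4.0 + 6.3 − 2.0 + 7.5 + 2.8) / 6 = 0.5500%
Σ(R_i − R̄_i)(R_m − R̄_m) = 243.2800  ⇒  Cov = 243.2800 / 5 = 48.6560
Σ(R_m − R̄_m)² = 175.2550  ⇒  Var(R_m) = 175.2550 / 5 = 35.0510
β = Cov / Var(R_m) = 48.6560 / 35.0510 = 1.3881
E(R) = R_f + β × MRP = 3.60% + 1.3881 × 8.98% = 16.07%

16.07%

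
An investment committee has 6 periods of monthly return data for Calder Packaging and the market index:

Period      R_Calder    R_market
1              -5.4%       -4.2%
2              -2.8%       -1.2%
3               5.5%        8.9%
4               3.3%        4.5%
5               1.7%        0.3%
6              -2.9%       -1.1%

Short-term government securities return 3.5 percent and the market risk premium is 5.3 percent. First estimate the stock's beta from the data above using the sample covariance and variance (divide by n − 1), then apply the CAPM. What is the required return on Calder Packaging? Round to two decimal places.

Mean R_i = (-5.4 − 2.8 + 5.5 + 3.3 + 1.7 − 2.9) / 6 = -0.1000%
Mean R_m = (-4.2 − 1.2 + 8.9 + 4.5 + 0.3 − 1.1) / 6 = 1.2000%
Σ(R_i − R̄_i)(R_m − R̄_m) = 94.2600  ⇒  Cov = 94.2600 / 5 = 18.8520
Σ(R_m − R̄_m)² = 111.2000  ⇒  Var(R_m) = 111.2000 / 5 = 22.2400
β = Cov / Var(R_m) = 18.8520 / 22.2400 = 0.8477
E(R) = R_f + β × MRP = 3.5% + 0.8477 × 5.3% = 7.99%

7.99%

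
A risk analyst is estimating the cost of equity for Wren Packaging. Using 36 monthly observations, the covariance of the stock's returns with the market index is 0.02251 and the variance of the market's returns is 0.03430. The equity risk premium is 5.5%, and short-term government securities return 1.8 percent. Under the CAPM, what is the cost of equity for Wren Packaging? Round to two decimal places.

β = Cov(R_i, R_m) / Var(R_m) = 0.02251 / 0.03430 = 0.6563
E(R) = R_f + β × MRP = 1.8% + 0.6563 × 5.5% = 5.41%

5.41%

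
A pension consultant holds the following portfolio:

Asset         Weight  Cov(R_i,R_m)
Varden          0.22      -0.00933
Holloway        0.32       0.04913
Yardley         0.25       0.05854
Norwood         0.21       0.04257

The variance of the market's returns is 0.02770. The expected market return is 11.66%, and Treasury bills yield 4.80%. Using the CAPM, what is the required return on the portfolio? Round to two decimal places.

14.02%

β_Varden = -0.00933 / 0.02770 = -0.3368
β_Holloway = 0.04913 / 0.02770 = 1.7736
β_Yardley = 0.05854 / 0.02770 = 2.1134
β_Norwood = 0.04257 / 0.02770 = 1.5368
β_P = Σ w_i β_i = 0.22×-0.3368 + 0.32×1.7736 + 0.25×2.1134 + 0.21×1.5368 = 1.3445
MRP = 11.66% − 4.80% = 6.86%
E(R_P) = R_f + β_P × MRP = 4.80% + 1.3445 × 6.86% = 14.02%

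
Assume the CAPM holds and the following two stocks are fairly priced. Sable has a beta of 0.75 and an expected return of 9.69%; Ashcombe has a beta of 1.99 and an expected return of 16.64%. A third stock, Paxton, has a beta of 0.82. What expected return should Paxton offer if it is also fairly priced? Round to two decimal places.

10.08%

MRP (SML slope) = (16.64% − 9.69%) / (1.99 − 0.75) = 6.95% / 1.24 = 5.6048%
R_f (intercept) = 9.69% − 0.75 × 5.6048% = 5.4864%
E(R_Paxton) = R_f + β × MRP = 5.4864% + 0.82 × 5.6048% = 10.08%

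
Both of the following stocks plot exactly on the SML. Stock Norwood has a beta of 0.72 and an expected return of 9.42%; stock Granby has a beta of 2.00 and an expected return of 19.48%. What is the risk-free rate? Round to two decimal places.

Both satisfy E(R) = R_f + β·MRP, so the slope of the SML is
MRP = (19.48% − 9.42%) / (2.00 − 0.72) = 10.06% / 1.28 = 7.8594%
R_f = E(R_Norwood) − β_Norwood·MRP = 9.42% − 0.72 × 7.8594% = 3.7612%

3.76%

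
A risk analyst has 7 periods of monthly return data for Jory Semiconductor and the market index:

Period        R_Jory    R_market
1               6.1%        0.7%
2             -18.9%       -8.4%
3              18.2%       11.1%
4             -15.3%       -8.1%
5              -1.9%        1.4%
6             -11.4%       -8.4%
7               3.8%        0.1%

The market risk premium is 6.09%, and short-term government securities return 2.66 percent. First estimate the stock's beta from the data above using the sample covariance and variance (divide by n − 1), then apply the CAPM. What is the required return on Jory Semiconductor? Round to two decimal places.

13.36%

Mean R_i = (6.1 − 18.9 + 18.2 − 15.3 − 1.9 − 11.4 + 3.8) / 7 = -2.7714%
Mean R_m = (0.7 − 8.4 + 11.1 − 8.1 + 1.4 − 8.4 + 0.1) / 7 = -1.6571%
Σ(R_i − R̄_i)(R_m − R̄_m) = 550.3114  ⇒  Cov = 550.3114 / 6 = 91.7186
Σ(R_m − R̄_m)² = 313.1771  ⇒  Var(R_m) = 313.1771 / 6 = 52.1962
β = Cov / Var(R_m) = 91.7186 / 52.1962 = 1.7572
E(R) = R_f + β × MRP = 2.66% + 1.7572 × 6.09% = 13.36%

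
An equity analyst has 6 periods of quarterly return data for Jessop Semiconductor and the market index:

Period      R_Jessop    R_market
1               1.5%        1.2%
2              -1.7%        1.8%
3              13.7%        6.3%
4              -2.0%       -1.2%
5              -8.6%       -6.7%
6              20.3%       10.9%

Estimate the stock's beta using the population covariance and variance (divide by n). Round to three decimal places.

Mean R_i = (1.5 − 1.7 + 13.7 − 2.0 − 8.6 + 20.3) / 6 = 3.8667%
Mean R_m = (1.2 + 1.8 + 6.3 − 1.2 − 6.7 + 10.9) / 6 = 2.0500%
Σ(R_i − R̄_i)(R_m − R̄_m) = 318.7800  ⇒  Cov = 318.7800 / 6 = 53.1300
Σ(R_m − R̄_m)² = 184.2950  ⇒  Var(R_m) = 184.2950 / 6 = 30.7158
β = Cov / Var(R_m) = 53.1300 / 30.7158 = 1.7297

1.730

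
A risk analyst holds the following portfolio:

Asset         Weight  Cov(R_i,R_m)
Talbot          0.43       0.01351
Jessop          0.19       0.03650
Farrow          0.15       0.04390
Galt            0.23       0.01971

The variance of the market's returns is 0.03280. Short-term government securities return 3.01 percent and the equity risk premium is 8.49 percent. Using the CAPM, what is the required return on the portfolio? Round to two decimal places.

β_Talbot = 0.01351 / 0.03280 = 0.4119
β_Jessop = 0.03650 / 0.03280 = 1.1128
β_Farrow = 0.04390 / 0.03280 = 1.3384
β_Galt = 0.01971 / 0.03280 = 0.6009
β_P = Σ w_i β_i = 0.43×0.4119 + 0.19×1.1128 + 0.15×1.3384 + 0.23×0.6009 = 0.7275
E(R_P) = R_f + β_P × MRP = 3.01% + 0.7275 × 8.49% = 9.19%

9.19%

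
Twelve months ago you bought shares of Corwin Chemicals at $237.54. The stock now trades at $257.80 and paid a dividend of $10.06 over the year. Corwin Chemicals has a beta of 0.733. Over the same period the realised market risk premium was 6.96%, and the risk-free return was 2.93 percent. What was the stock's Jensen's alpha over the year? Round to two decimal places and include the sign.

+4.73%

Realised HPR = (P1 + D1 − P0) / P0 = (257.80 + 10.06 − 237.54) / 237.54 = 30.32 / 237.54 = 12.7642%
CAPM required = R_f + β·MRP = 2.93% + 0.733 × 6.96% = 8.03168%
α = realised − required = 12.7642% − 8.03168% = +4.73%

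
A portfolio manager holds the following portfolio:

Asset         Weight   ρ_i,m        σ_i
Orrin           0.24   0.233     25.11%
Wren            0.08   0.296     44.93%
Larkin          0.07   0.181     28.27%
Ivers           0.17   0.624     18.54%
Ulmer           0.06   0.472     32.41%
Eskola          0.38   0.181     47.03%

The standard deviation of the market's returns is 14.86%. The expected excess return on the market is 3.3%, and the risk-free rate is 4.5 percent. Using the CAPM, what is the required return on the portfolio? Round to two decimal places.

6.49%

β_Orrin = 0.233 × 25.11% / 14.86% = 0.3937
β_Wren = 0.296 × 44.93% / 14.86% = 0.8950
β_Larkin = 0.181 × 28.27% / 14.86% = 0.3443
β_Ivers = 0.624 × 18.54% / 14.86% = 0.7785
β_Ulmer = 0.472 × 32.41% / 14.86% = 1.0294
β_Eskola = 0.181 × 47.03% / 14.86% = 0.5728
β_P = Σ w_i β_i = 0.24×0.3937 + 0.08×0.8950 + 0.07×0.3443 + 0.17×0.7785 + 0.06×1.0294 + 0.38×0.5728 = 0.6020
E(R_P) = R_f + β_P × MRP = 4.5% + 0.6020 × 3.3% = 6.49%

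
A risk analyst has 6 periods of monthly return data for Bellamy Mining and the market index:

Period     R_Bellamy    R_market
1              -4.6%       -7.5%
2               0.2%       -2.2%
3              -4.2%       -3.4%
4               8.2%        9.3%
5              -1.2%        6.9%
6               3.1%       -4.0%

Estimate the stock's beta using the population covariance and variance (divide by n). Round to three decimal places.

0.468

Mean R_i = (-4.6 + 0.2 − 4.2 + 8.2 − 1.2 + 3.1) / 6 = 0.2500%
Mean R_m = (-7.5 − 2.2 − 3.4 + 9.3 + 6.9 − 4.0) / 6 = -0.1500%
Σ(R_i − R̄_i)(R_m − R̄_m) = 104.1450  ⇒  Cov = 104.1450 / 6 = 17.3575
Σ(R_m − R̄_m)² = 222.6150  ⇒  Var(R_m) = 222.6150 / 6 = 37.1025
β = Cov / Var(R_m) = 17.3575 / 37.1025 = 0.4678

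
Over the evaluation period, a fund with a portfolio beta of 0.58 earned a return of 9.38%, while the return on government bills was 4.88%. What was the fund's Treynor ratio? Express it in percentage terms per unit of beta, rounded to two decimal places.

Treynor = (R_P − R_f) / β_P = (9.38% − 4.88%) / 0.5800 = 4.50% / 0.5800 = 7.76%

7.76%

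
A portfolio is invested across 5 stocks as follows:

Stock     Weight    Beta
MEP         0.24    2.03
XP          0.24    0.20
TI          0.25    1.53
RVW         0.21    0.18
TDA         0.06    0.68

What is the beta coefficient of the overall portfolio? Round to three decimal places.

0.996

β_P = Σ w_i β_i = 0.24×2.03 + 0.24×0.20 + 0.25×1.53 + 0.21×0.18 + 0.06×0.68 = 0.9963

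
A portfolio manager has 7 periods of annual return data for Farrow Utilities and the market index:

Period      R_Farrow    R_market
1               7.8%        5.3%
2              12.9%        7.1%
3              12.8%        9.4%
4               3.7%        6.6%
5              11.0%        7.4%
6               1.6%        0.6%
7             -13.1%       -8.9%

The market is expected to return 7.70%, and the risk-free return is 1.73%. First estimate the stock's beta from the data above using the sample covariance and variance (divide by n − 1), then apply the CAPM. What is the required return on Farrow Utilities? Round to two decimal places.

10.11%

Mean R_i = (7.8 + 12.9 + 12.8 + 3.7 + 11.0 + 1.6 − 13.1) / 7 = 5.2429%
Mean R_m = (5.3 + 7.1 + 9.4 + 6.6 + 7.4 + 0.6 − 8.9) / 7 = 3.9286%
Σ(R_i − R̄_i)(R_m − R̄_m) = 332.4414  ⇒  Cov = 332.4414 / 6 = 55.4069
Σ(R_m − R̄_m)² = 236.7143  ⇒  Var(R_m) = 236.7143 / 6 = 39.4524
β = Cov / Var(R_m) = 55.4069 / 39.4524 = 1.4044
MRP = 7.70% − 1.73% = 5.97%
E(R) = R_f + β × MRP = 1.73% + 1.4044 × 5.97% = 10.11%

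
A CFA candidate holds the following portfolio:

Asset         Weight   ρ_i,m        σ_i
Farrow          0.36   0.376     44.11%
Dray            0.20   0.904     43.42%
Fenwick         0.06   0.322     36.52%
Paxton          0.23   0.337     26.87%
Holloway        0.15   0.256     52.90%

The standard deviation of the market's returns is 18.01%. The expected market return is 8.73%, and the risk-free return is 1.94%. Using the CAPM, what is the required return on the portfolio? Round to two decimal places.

8.97%

β_Farrow = 0.376 × 44.11% / 18.01% = 0.9209
β_Dray = 0.904 × 43.42% / 18.01% = 2.1794
β_Fenwick = 0.322 × 36.52% / 18.01% = 0.6529
β_Paxton = 0.337 × 26.87% / 18.01% = 0.5028
β_Holloway = 0.256 × 52.90% / 18.01% = 0.7519
β_P = Σ w_i β_i = 0.36×0.9209 + 0.20×2.1794 + 0.06×0.6529 + 0.23×0.5028 + 0.15×0.7519 = 1.0350
MRP = 8.73% − 1.94% = 6.79%
E(R_P) = R_f + β_P × MRP = 1.94% + 1.0350 × 6.79% = 8.97%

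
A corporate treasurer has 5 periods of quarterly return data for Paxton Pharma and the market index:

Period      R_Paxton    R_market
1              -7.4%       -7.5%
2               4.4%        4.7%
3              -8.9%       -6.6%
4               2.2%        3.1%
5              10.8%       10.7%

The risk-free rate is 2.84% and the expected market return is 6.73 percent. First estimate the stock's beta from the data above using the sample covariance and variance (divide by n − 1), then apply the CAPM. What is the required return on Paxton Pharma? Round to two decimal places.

6.96%

Mean R_i = (-7.4 + 4.4 − 8.9 + 2.2 + 10.8) / 5 = 0.2200%
Mean R_m = (-7.5 + 4.7 − 6.6 + 3.1 + 10.7) / 5 = 0.8800%
Σ(R_i − R̄_i)(R_m − R̄_m) = 256.3320  ⇒  Cov = 256.3320 / 4 = 64.0830
Σ(R_m − R̄_m)² = 242.1280  ⇒  Var(R_m) = 242.1280 / 4 = 60.5320
β = Cov / Var(R_m) = 64.0830 / 60.5320 = 1.0587
MRP = 6.73% − 2.84% = 3.89%
E(R) = R_f + β × MRP = 2.84% + 1.0587 × 3.89% = 6.96%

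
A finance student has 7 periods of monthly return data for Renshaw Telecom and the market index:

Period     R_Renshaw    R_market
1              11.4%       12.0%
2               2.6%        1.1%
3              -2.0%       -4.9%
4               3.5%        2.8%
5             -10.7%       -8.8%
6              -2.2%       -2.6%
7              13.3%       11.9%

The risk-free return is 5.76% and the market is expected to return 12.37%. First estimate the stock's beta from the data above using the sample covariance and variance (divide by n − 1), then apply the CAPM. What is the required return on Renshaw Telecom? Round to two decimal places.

Mean R_i = (11.4 + 2.6 − 2.0 + 3.5 − 10.7 − 2.2 + 13.3) / 7 = 2.2714%
Mean R_m = (12.0 + 1.1 − 4.9 + 2.8 − 8.8 − 2.6 + 11.9) / 7 = 1.6429%
Σ(R_i − R̄_i)(R_m − R̄_m) = 391.2886  ⇒  Cov = 391.2886 / 6 = 65.2148
Σ(R_m − R̄_m)² = 383.9771  ⇒  Var(R_m) = 383.9771 / 6 = 63.9962
β = Cov / Var(R_m) = 65.2148 / 63.9962 = 1.0190
MRP = 12.37% − 5.76% = 6.61%
E(R) = R_f + β × MRP = 5.76% + 1.0190 × 6.61% = 12.50%

12.50%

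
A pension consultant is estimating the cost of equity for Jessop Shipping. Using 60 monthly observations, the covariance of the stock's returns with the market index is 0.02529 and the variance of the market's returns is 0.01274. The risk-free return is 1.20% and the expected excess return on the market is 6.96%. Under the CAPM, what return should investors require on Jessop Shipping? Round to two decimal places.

β = Cov(R_i, R_m) / Var(R_m) = 0.02529 / 0.01274 = 1.9851
E(R) = R_f + β × MRP = 1.20% + 1.9851 × 6.96% = 15.02%

15.02%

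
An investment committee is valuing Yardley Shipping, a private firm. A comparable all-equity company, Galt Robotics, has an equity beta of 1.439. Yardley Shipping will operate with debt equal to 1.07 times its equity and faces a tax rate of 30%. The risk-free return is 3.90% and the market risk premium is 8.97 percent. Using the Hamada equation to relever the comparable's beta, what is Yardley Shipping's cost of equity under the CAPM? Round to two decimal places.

26.48%

β_L = β_U × [1 + (1 − t)(D/E)] = 1.439 × [1 + (1 − 0.30) × 1.07]
    = 1.439 × [1 + 0.70 × 1.07] = 1.439 × 1.7490 = 2.5168
E(R) = R_f + β_L × MRP = 3.90% + 2.5168 × 8.97% = 26.48%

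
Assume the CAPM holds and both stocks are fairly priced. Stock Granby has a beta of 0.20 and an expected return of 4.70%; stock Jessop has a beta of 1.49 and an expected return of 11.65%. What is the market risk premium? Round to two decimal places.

5.39%

Both satisfy E(R) = R_f + β·MRP, so the slope of the SML is
MRP = (11.65% − 4.70%) / (1.49 − 0.20) = 6.95% / 1.29 = 5.3876%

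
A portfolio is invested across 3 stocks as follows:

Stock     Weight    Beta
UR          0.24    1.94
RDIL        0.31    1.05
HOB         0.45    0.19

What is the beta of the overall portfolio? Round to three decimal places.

0.877

β_P = Σ w_i β_i = 0.24×1.94 + 0.31×1.05 + 0.45×0.19 = 0.8766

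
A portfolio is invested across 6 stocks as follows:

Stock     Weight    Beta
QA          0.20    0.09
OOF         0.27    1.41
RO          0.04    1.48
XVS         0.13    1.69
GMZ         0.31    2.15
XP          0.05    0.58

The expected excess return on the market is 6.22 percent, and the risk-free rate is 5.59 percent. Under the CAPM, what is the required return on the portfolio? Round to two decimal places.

14.13%

β_P = Σ w_i β_i = 0.20×0.09 + 0.27×1.41 + 0.04×1.48 + 0.13×1.69 + 0.31×2.15 + 0.05×0.58 = 1.3731
E(R_P) = R_f + β_P × MRP = 5.59% + 1.3731 × 6.22% = 14.13%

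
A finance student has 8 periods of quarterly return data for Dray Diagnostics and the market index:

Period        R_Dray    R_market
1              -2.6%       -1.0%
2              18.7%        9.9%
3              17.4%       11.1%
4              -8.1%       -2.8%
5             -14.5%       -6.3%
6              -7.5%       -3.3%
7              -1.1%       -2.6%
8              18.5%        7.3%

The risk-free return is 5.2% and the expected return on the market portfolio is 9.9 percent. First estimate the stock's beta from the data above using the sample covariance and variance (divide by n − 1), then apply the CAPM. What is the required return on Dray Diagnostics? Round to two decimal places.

14.34%

Mean R_i = (-2.6 + 18.7 + 17.4 − 8.1 − 14.5 − 7.5 − 1.1 + 18.5) / 8 = 2.6000%
Mean R_m = (-1.0 + 9.9 + 11.1 − 2.8 − 6.3 − 3.3 − 2.6 + 7.3) / 8 = 1.5375%
Σ(R_i − R̄_i)(R_m − R̄_m) = 625.5800  ⇒  Cov = 625.5800 / 7 = 89.3686
Σ(R_m − R̄_m)² = 321.7788  ⇒  Var(R_m) = 321.7788 / 7 = 45.9684
β = Cov / Var(R_m) = 89.3686 / 45.9684 = 1.9441
MRP = 9.9% − 5.2% = 4.70%
E(R) = R_f + β × MRP = 5.2% + 1.9441 × 4.7% = 14.34%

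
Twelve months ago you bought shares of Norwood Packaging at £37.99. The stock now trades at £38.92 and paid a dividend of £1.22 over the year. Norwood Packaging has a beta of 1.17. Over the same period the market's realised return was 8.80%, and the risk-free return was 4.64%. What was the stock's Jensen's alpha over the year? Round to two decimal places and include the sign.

Realised HPR = (P1 + D1 − P0) / P0 = (38.92 + 1.22 − 37.99) / 37.99 = 2.15 / 37.99 = 5.6594%
MRP = 8.80% − 4.64% = 4.16%
CAPM required = R_f + β·MRP = 4.64% + 1.17 × 4.16% = 9.5072%
α = realised − required = 5.6594% − 9.5072% = -3.85%

-3.85%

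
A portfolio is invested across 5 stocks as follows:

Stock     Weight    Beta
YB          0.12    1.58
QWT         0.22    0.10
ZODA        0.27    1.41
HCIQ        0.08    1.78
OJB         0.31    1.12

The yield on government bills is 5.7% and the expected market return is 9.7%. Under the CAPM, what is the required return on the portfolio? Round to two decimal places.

β_P = Σ w_i β_i = 0.12×1.58 + 0.22×0.10 + 0.27×1.41 + 0.08×1.78 + 0.31×1.12 = 1.0819
MRP = 9.7% − 5.7% = 4.00%
E(R_P) = R_f + β_P × MRP = 5.7% + 1.0819 × 4.0% = 10.03%

10.03%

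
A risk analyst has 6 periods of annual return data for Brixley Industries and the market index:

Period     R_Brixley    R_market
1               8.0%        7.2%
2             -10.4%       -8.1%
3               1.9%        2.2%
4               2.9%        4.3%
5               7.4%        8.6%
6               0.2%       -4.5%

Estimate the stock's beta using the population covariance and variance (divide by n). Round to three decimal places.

Mean R_i = (8.0 − 10.4 + 1.9 + 2.9 + 7.4 + 0.2) / 6 = 1.6667%
Mean R_m = (7.2 − 8.1 + 2.2 + 4.3 + 8.6 − 4.5) / 6 = 1.6167%
Σ(R_i − R̄_i)(R_m − R̄_m) = 205.0633  ⇒  Cov = 205.0633 / 6 = 34.1772
Σ(R_m − R̄_m)² = 219.3083  ⇒  Var(R_m) = 219.3083 / 6 = 36.5514
β = Cov / Var(R_m) = 34.1772 / 36.5514 = 0.9350

0.935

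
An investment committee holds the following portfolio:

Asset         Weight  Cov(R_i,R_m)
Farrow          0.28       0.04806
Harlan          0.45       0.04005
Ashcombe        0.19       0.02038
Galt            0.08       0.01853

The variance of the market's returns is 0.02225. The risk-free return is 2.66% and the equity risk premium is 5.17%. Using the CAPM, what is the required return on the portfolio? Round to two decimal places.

β_Farrow = 0.04806 / 0.02225 = 2.1600
β_Harlan = 0.04005 / 0.02225 = 1.8000
β_Ashcombe = 0.02038 / 0.02225 = 0.9160
β_Galt = 0.01853 / 0.02225 = 0.8328
β_P = Σ w_i β_i = 0.28×2.1600 + 0.45×1.8000 + 0.19×0.9160 + 0.08×0.8328 = 1.6555
E(R_P) = R_f + β_P × MRP = 2.66% + 1.6555 × 5.17% = 11.22%

11.22%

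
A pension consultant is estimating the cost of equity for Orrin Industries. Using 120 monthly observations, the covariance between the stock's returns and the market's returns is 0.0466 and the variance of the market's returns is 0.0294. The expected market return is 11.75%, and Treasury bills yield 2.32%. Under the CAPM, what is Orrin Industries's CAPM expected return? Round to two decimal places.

β = Cov(R_i, R_m) / Var(R_m) = 0.0466 / 0.0294 = 1.5850
MRP = 11.75% − 2.32% = 9.43%
E(R) = R_f + β × MRP = 2.32% + 1.5850 × 9.43% = 17.27%

17.27%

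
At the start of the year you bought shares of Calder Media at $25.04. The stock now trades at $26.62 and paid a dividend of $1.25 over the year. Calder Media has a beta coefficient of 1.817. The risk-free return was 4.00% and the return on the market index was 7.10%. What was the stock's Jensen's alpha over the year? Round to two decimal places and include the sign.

+1.67%

Realised HPR = (P1 + D1 − P0) / P0 = (26.62 + 1.25 − 25.04) / 25.04 = 2.83 / 25.04 = 11.3019%
MRP = 7.10% − 4.00% = 3.10%
CAPM required = R_f + β·MRP = 4.00% + 1.817 × 3.10% = 9.63270%
α = realised − required = 11.3019% − 9.63270% = +1.67%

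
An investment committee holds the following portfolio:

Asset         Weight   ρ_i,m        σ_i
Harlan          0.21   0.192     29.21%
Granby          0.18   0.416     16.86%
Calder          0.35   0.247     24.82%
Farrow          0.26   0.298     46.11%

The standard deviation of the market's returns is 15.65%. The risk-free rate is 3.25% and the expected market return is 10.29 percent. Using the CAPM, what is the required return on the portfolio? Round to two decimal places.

6.92%

β_Harlan = 0.192 × 29.21% / 15.65% = 0.3584
β_Granby = 0.416 × 16.86% / 15.65% = 0.4482
β_Calder = 0.247 × 24.82% / 15.65% = 0.3917
β_Farrow = 0.298 × 46.11% / 15.65% = 0.8780
β_P = Σ w_i β_i = 0.21×0.3584 + 0.18×0.4482 + 0.35×0.3917 + 0.26×0.8780 = 0.5213
MRP = 10.29% − 3.25% = 7.04%
E(R_P) = R_f + β_P × MRP = 3.25% + 0.5213 × 7.04% = 6.92%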